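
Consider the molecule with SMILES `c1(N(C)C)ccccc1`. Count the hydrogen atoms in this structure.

Atom tally by fragment:
  benzene ring core → C:6 H:6
  (− 1 ring H displaced by substituents)
  + N(CH3)2 → N:1 C:2 H:6
Element totals:
  C: 8
  H: 11
  N: 1

11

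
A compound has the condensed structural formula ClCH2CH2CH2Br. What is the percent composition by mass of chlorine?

Atom tally by fragment:
  ClCH2 → C:1 H:2 Cl:1
  CH2 → C:1 H:2
  CH2Br → C:1 H:2 Br:1
Element totals:
  C: 3
  H: 6
  Br: 1
  Cl: 1
Molecular formula: C3H6BrCl.
Molar mass = 157.435 g/mol.
Mass from Cl: 1 × 35.45 = 35.450 g/mol.
%Cl = 35.450 / 157.435 × 100 = 22.52%.

22.52%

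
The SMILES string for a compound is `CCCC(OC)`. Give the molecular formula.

Atom tally by fragment:
  CH3 → C:1 H:3
  CH2 → C:1 H:2
  CH2 → C:1 H:2
  CH2OCH3 → C:2 H:5 O:1
Element totals:
  C: 5
  H: 12
  O: 1

C5H12O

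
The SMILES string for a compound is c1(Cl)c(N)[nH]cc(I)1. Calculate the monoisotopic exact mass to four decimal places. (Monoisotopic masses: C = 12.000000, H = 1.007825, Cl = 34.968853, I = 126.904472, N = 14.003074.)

241.9108

Atom tally by fragment:
  pyrrole ring core → C:4 H:5 N:1
  (− 3 ring H displaced by substituents)
  + Cl → Cl:1
  + NH2 → N:1 H:2
  + I → I:1
Element totals:
  C: 4
  H: 4
  Cl: 1
  I: 1
  N: 2
Molecular formula: C4H4ClIN2.
  M = 4(12.0) + 4(1.007825) + 34.968853 + 126.904472 + 2(14.003074)
    = 48.000000 + 4.031300 + 34.968853 + 126.904472 + 28.006148 = 241.910773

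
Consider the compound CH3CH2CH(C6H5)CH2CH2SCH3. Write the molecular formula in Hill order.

C12H18S

Atom tally by fragment:
  CH3 → C:1 H:3
  CH2 → C:1 H:2
  CH(C6H5) → C:7 H:6
  CH2 → C:1 H:2
  CH2SCH3 → C:2 H:5 S:1
Element totals:
  C: 12
  H: 18
  S: 1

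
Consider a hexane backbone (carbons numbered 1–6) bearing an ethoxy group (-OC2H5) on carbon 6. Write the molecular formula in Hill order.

C8H18O

Atom tally by fragment:
  CH3 → C:1 H:3
  CH2 → C:1 H:2
  CH2 → C:1 H:2
  CH2 → C:1 H:2
  CH2 → C:1 H:2
  CH2OC2H5 → C:3 H:7 O:1
Element totals:
  C: 8
  H: 18
  O: 1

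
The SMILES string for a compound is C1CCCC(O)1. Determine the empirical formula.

Atom tally by fragment:
  cyclopentane ring core → C:5 H:10
  (− 1 ring H displaced by substituents)
  + OH → O:1 H:1
Element totals:
  C: 5
  H: 10
  O: 1
Molecular formula: C5H10O.
gcd of subscripts (5, 10, 1) = 1, so the empirical formula equals the molecular formula.

C5H10O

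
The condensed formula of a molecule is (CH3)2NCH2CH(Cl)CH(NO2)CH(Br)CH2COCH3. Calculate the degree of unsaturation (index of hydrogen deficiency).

2

Atom tally by fragment:
  (CH3)2NCH2 → C:3 H:8 N:1
  CH(Cl) → C:1 H:1 Cl:1
  CH(NO2) → C:1 H:1 N:1 O:2
  CH(Br) → C:1 H:1 Br:1
  CH2COCH3 → C:3 H:5 O:1
Element totals:
  C: 9
  H: 16
  Br: 1
  Cl: 1
  N: 2
  O: 3
Molecular formula: C9H16BrClN2O3.
DoU = (2C + 2 + N − H − X) / 2 = (2·9 + 2 + 2 − 16 − 2) / 2 = 2.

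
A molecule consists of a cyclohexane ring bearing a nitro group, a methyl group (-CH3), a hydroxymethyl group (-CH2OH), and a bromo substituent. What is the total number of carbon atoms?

8

Atom tally by fragment:
  cyclohexane ring core → C:6 H:12
  (− 4 ring H displaced by substituents)
  + NO2 → N:1 O:2
  + CH3 → C:1 H:3
  + CH2OH → C:1 H:3 O:1
  + Br → Br:1
Element totals:
  C: 8
  H: 14
  Br: 1
  N: 1
  O: 3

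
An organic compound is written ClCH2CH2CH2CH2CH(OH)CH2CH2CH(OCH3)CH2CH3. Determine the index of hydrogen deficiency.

Atom tally by fragment:
  ClCH2 → C:1 H:2 Cl:1
  CH2 → C:1 H:2
  CH2 → C:1 H:2
  CH2 → C:1 H:2
  CH(OH) → C:1 H:2 O:1
  CH2 → C:1 H:2
  CH2 → C:1 H:2
  CH(OCH3) → C:2 H:4 O:1
  CH2 → C:1 H:2
  CH3 → C:1 H:3
Element totals:
  C: 11
  H: 23
  Cl: 1
  O: 2
Molecular formula: C11H23ClO2.
DoU = (2C + 2 + N − H − X) / 2 = (2·11 + 2 + 0 − 23 − 1) / 2 = 0.

0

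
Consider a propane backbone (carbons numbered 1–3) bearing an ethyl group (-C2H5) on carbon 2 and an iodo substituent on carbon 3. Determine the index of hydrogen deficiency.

0

Atom tally by fragment:
  CH3 → C:1 H:3
  CH(C2H5) → C:3 H:6
  CH2I → C:1 H:2 I:1
Element totals:
  C: 5
  H: 11
  I: 1
Molecular formula: C5H11I.
DoU = (2C + 2 + N − H − X) / 2 = (2·5 + 2 + 0 − 11 − 1) / 2 = 0.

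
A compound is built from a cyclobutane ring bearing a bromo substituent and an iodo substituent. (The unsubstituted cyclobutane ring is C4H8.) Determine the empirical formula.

Atom tally by fragment:
  cyclobutane ring core → C:4 H:8
  (− 2 ring H displaced by substituents)
  + Br → Br:1
  + I → I:1
Element totals:
  C: 4
  H: 6
  Br: 1
  I: 1
Molecular formula: C4H6BrI.
gcd of subscripts (1, 4, 6, 1) = 1, so the empirical formula equals the molecular formula.

C4H6BrI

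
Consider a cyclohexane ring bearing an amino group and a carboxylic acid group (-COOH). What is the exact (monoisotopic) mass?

Atom tally by fragment:
  cyclohexane ring core → C:6 H:12
  (− 2 ring H displaced by substituents)
  + NH2 → N:1 H:2
  + COOH → C:1 H:1 O:2
Element totals:
  C: 7
  H: 13
  N: 1
  O: 2
Molecular formula: C7H13NO2.
  M = 7(12.0) + 13(1.007825) + 14.003074 + 2(15.994915)
    = 84.000000 + 13.101725 + 14.003074 + 31.989830 = 143.094629

143.0946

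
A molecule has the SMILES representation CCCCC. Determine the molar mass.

Atom tally by fragment:
  CH3 → C:1 H:3
  CH2 → C:1 H:2
  CH2 → C:1 H:2
  CH2 → C:1 H:2
  CH3 → C:1 H:3
Element totals:
  C: 5
  H: 12
Molecular formula: C5H12.
  M = 5(12.011) + 12(1.008)
    = 60.055 + 12.096 = 72.151

72.15 g/mol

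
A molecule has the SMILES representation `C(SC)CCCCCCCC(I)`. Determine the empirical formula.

C10H21IS

Atom tally by fragment:
  CH3SCH2 → C:2 H:5 S:1
  CH2 → C:1 H:2
  CH2 → C:1 H:2
  CH2 → C:1 H:2
  CH2 → C:1 H:2
  CH2 → C:1 H:2
  CH2 → C:1 H:2
  CH2 → C:1 H:2
  CH2I → C:1 H:2 I:1
Element totals:
  C: 10
  H: 21
  I: 1
  S: 1
Molecular formula: C10H21IS.
gcd of subscripts (10, 21, 1, 1) = 1, so the empirical formula equals the molecular formula.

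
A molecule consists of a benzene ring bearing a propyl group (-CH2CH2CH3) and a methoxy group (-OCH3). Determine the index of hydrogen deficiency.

4

Atom tally by fragment:
  benzene ring core → C:6 H:6
  (− 2 ring H displaced by substituents)
  + CH2CH2CH3 → C:3 H:7
  + OCH3 → C:1 H:3 O:1
Element totals:
  C: 10
  H: 14
  O: 1
Molecular formula: C10H14O.
DoU = (2C + 2 + N − H − X) / 2 = (2·10 + 2 + 0 − 14 − 0) / 2 = 4.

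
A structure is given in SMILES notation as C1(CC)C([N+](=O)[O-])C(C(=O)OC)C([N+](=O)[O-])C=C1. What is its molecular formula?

C10H14N2O6

Atom tally by fragment:
  cyclohexene ring core → C:6 H:10
  (− 4 ring H displaced by substituents)
  + C2H5 → C:2 H:5
  + NO2 → N:1 O:2
  + COOCH3 → C:2 H:3 O:2
  + NO2 → N:1 O:2
Element totals:
  C: 10
  H: 14
  N: 2
  O: 6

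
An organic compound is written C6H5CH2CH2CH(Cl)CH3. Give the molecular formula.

Atom tally by fragment:
  C6H5CH2 → C:7 H:7
  CH2 → C:1 H:2
  CH(Cl) → C:1 H:1 Cl:1
  CH3 → C:1 H:3
Element totals:
  C: 10
  H: 13
  Cl: 1

C10H13Cl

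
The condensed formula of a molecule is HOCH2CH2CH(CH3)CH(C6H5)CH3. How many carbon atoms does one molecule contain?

12

Atom tally by fragment:
  HOCH2CH2 → C:2 H:5 O:1
  CH(CH3) → C:2 H:4
  CH(C6H5) → C:7 H:6
  CH3 → C:1 H:3
Element totals:
  C: 12
  H: 18
  O: 1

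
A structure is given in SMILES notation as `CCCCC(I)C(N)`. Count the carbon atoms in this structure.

6

Atom tally by fragment:
  CH3 → C:1 H:3
  CH2 → C:1 H:2
  CH2 → C:1 H:2
  CH2 → C:1 H:2
  CH(I) → C:1 H:1 I:1
  CH2NH2 → C:1 H:4 N:1
Element totals:
  C: 6
  H: 14
  I: 1
  N: 1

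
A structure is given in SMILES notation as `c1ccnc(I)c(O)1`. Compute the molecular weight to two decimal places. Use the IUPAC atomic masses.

221.00 g/mol

Atom tally by fragment:
  pyridine ring core → C:5 H:5 N:1
  (− 2 ring H displaced by substituents)
  + I → I:1
  + OH → O:1 H:1
Element totals:
  C: 5
  H: 4
  I: 1
  N: 1
  O: 1
Molecular formula: C5H4INO.
  M = 5(12.011) + 4(1.008) + 126.904 + 14.007 + 15.999
    = 60.055 + 4.032 + 126.904 + 14.007 + 15.999 = 220.997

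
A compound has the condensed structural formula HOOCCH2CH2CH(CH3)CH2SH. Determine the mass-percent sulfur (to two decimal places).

21.63%

Atom tally by fragment:
  HOOCCH2 → C:2 H:3 O:2
  CH2 → C:1 H:2
  CH(CH3) → C:2 H:4
  CH2SH → C:1 H:3 S:1
Element totals:
  C: 6
  H: 12
  O: 2
  S: 1
Molecular formula: C6H12O2S.
Molar mass = 148.220 g/mol.
Mass from S: 1 × 32.06 = 32.060 g/mol.
%S = 32.060 / 148.220 × 100 = 21.63%.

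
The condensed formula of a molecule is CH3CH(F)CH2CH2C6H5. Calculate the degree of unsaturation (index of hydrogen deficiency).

Element totals:
  C: 10
  H: 13
  F: 1
Molecular formula: C10H13F.
DoU = (2C + 2 + N − H − X) / 2 = (2·10 + 2 + 0 − 13 − 1) / 2 = 4.

4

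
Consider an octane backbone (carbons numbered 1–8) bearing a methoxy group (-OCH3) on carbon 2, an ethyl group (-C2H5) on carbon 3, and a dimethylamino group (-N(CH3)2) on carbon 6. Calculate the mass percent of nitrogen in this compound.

6.50%

Atom tally by fragment:
  CH3 → C:1 H:3
  CH(OCH3) → C:2 H:4 O:1
  CH(C2H5) → C:3 H:6
  CH2 → C:1 H:2
  CH2 → C:1 H:2
  CH(N(CH3)2) → C:3 H:7 N:1
  CH2 → C:1 H:2
  CH3 → C:1 H:3
Element totals:
  C: 13
  H: 29
  N: 1
  O: 1
Molecular formula: C13H29NO.
Molar mass = 215.381 g/mol.
Mass from N: 1 × 14.007 = 14.007 g/mol.
%N = 14.007 / 215.381 × 100 = 6.50%.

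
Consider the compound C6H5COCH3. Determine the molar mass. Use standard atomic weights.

120.15 g/mol

Atom tally by fragment:
  benzene ring core → C:6 H:6
  (− 1 ring H displaced by substituents)
  + COCH3 → C:2 H:3 O:1
Element totals:
  C: 8
  H: 8
  O: 1
Molecular formula: C8H8O.
  M = 8(12.011) + 8(1.008) + 15.999
    = 96.088 + 8.064 + 15.999 = 120.151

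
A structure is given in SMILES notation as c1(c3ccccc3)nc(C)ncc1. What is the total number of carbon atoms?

Atom tally by fragment:
  pyrimidine ring core → C:4 H:4 N:2
  (− 2 ring H displaced by substituents)
  + C6H5 → C:6 H:5
  + CH3 → C:1 H:3
Element totals:
  C: 11
  H: 10
  N: 2

11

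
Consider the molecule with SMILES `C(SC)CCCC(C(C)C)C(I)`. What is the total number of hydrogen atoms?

21

Atom tally by fragment:
  CH3SCH2 → C:2 H:5 S:1
  CH2 → C:1 H:2
  CH2 → C:1 H:2
  CH2 → C:1 H:2
  CH(CH(CH3)2) → C:4 H:8
  CH2I → C:1 H:2 I:1
Element totals:
  C: 10
  H: 21
  I: 1
  S: 1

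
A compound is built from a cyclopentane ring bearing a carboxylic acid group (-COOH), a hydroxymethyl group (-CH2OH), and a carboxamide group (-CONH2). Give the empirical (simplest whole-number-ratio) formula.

C8H13NO4

Atom tally by fragment:
  cyclopentane ring core → C:5 H:10
  (− 3 ring H displaced by substituents)
  + COOH → C:1 H:1 O:2
  + CH2OH → C:1 H:3 O:1
  + CONH2 → C:1 H:2 O:1 N:1
Element totals:
  C: 8
  H: 13
  N: 1
  O: 4
Molecular formula: C8H13NO4.
gcd of subscripts (8, 13, 1, 4) = 1, so the empirical formula equals the molecular formula.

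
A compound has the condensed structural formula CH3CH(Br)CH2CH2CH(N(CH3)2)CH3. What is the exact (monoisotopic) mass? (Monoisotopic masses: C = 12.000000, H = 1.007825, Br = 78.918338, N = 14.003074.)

Atom tally by fragment:
  CH3 → C:1 H:3
  CH(Br) → C:1 H:1 Br:1
  CH2 → C:1 H:2
  CH2 → C:1 H:2
  CH(N(CH3)2) → C:3 H:7 N:1
  CH3 → C:1 H:3
Element totals:
  C: 8
  H: 18
  Br: 1
  N: 1
Molecular formula: C8H18BrN.
  M = 8(12.0) + 18(1.007825) + 78.918338 + 14.003074
    = 96.000000 + 18.140850 + 78.918338 + 14.003074 = 207.062262

207.0623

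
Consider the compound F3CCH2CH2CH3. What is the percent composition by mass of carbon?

42.86%

Element totals:
  C: 4
  H: 7
  F: 3
Molecular formula: C4H7F3.
Molar mass = 112.094 g/mol.
Mass from C: 4 × 12.011 = 48.044 g/mol.
%C = 48.044 / 112.094 × 100 = 42.86%.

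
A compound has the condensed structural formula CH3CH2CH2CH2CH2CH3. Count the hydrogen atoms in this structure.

Element totals:
  C: 6
  H: 14

14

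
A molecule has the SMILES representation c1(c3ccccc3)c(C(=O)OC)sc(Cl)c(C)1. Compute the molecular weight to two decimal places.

266.74 g/mol

Atom tally by fragment:
  thiophene ring core → C:4 H:4 S:1
  (− 4 ring H displaced by substituents)
  + C6H5 → C:6 H:5
  + COOCH3 → C:2 H:3 O:2
  + Cl → Cl:1
  + CH3 → C:1 H:3
Element totals:
  C: 13
  H: 11
  Cl: 1
  O: 2
  S: 1
Molecular formula: C13H11ClO2S.
  M = 13(12.011) + 11(1.008) + 35.45 + 2(15.999) + 32.06
    = 156.143 + 11.088 + 35.450 + 31.998 + 32.060 = 266.739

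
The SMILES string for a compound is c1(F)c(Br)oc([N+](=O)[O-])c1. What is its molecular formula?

Atom tally by fragment:
  furan ring core → C:4 H:4 O:1
  (− 3 ring H displaced by substituents)
  + F → F:1
  + Br → Br:1
  + NO2 → N:1 O:2
Element totals:
  C: 4
  H: 1
  Br: 1
  F: 1
  N: 1
  O: 3

C4HBrFNO3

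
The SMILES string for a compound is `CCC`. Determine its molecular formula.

Atom tally by fragment:
  CH3 → C:1 H:3
  CH2 → C:1 H:2
  CH3 → C:1 H:3
Element totals:
  C: 3
  H: 8

C3H8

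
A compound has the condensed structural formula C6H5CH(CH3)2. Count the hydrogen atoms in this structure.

12

Atom tally by fragment:
  benzene ring core → C:6 H:6
  (− 1 ring H displaced by substituents)
  + CH(CH3)2 → C:3 H:7
Element totals:
  C: 9
  H: 12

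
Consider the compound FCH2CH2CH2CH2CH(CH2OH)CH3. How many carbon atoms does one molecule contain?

7

Atom tally by fragment:
  FCH2 → C:1 H:2 F:1
  CH2 → C:1 H:2
  CH2 → C:1 H:2
  CH2 → C:1 H:2
  CH(CH2OH) → C:2 H:4 O:1
  CH3 → C:1 H:3
Element totals:
  C: 7
  H: 15
  F: 1
  O: 1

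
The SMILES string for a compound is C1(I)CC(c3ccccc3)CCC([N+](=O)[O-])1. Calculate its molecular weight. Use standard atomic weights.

331.15 g/mol

Atom tally by fragment:
  cyclohexane ring core → C:6 H:12
  (− 3 ring H displaced by substituents)
  + I → I:1
  + C6H5 → C:6 H:5
  + NO2 → N:1 O:2
Element totals:
  C: 12
  H: 14
  I: 1
  N: 1
  O: 2
Molecular formula: C12H14INO2.
  M = 12(12.011) + 14(1.008) + 126.904 + 14.007 + 2(15.999)
    = 144.132 + 14.112 + 126.904 + 14.007 + 31.998 = 331.153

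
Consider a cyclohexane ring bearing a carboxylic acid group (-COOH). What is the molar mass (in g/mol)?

128.17 g/mol

Atom tally by fragment:
  cyclohexane ring core → C:6 H:12
  (− 1 ring H displaced by substituents)
  + COOH → C:1 H:1 O:2
Element totals:
  C: 7
  H: 12
  O: 2
Molecular formula: C7H12O2.
  M = 7(12.011) + 12(1.008) + 2(15.999)
    = 84.077 + 12.096 + 31.998 = 128.171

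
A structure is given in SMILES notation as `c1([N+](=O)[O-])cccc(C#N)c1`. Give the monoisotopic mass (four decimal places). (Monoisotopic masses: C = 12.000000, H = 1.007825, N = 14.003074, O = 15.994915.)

148.0273

Atom tally by fragment:
  benzene ring core → C:6 H:6
  (− 2 ring H displaced by substituents)
  + NO2 → N:1 O:2
  + CN → C:1 N:1
Element totals:
  C: 7
  H: 4
  N: 2
  O: 2
Molecular formula: C7H4N2O2.
  M = 7(12.0) + 4(1.007825) + 2(14.003074) + 2(15.994915)
    = 84.000000 + 4.031300 + 28.006148 + 31.989830 = 148.027278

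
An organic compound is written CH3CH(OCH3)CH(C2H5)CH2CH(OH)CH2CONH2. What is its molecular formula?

Atom tally by fragment:
  CH3 → C:1 H:3
  CH(OCH3) → C:2 H:4 O:1
  CH(C2H5) → C:3 H:6
  CH2 → C:1 H:2
  CH(OH) → C:1 H:2 O:1
  CH2CONH2 → C:2 H:4 O:1 N:1
Element totals:
  C: 10
  H: 21
  N: 1
  O: 3

C10H21NO3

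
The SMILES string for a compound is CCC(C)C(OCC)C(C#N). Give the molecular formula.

Atom tally by fragment:
  CH3 → C:1 H:3
  CH2 → C:1 H:2
  CH(CH3) → C:2 H:4
  CH(OC2H5) → C:3 H:6 O:1
  CH2CN → C:2 H:2 N:1
Element totals:
  C: 9
  H: 17
  N: 1
  O: 1

C9H17NO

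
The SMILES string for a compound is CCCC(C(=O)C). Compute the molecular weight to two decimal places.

Atom tally by fragment:
  CH3 → C:1 H:3
  CH2 → C:1 H:2
  CH2 → C:1 H:2
  CH2COCH3 → C:3 H:5 O:1
Element totals:
  C: 6
  H: 12
  O: 1
Molecular formula: C6H12O.
  M = 6(12.011) + 12(1.008) + 15.999
    = 72.066 + 12.096 + 15.999 = 100.161

100.16 g/mol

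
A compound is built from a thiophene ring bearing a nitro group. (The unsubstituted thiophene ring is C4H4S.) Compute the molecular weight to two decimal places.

Atom tally by fragment:
  thiophene ring core → C:4 H:4 S:1
  (− 1 ring H displaced by substituents)
  + NO2 → N:1 O:2
Element totals:
  C: 4
  H: 3
  N: 1
  O: 2
  S: 1
Molecular formula: C4H3NO2S.
  M = 4(12.011) + 3(1.008) + 14.007 + 2(15.999) + 32.06
    = 48.044 + 3.024 + 14.007 + 31.998 + 32.060 = 129.133

129.13 g/mol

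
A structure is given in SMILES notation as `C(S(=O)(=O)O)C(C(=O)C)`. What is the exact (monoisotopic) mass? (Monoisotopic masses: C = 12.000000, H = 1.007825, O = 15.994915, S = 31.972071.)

152.0143

Atom tally by fragment:
  HO3SCH2 → C:1 H:3 S:1 O:3
  CH2COCH3 → C:3 H:5 O:1
Element totals:
  C: 4
  H: 8
  O: 4
  S: 1
Molecular formula: C4H8O4S.
  M = 4(12.0) + 8(1.007825) + 4(15.994915) + 31.972071
    = 48.000000 + 8.062600 + 63.979660 + 31.972071 = 152.014331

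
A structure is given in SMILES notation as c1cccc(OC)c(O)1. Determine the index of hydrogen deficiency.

4

Atom tally by fragment:
  benzene ring core → C:6 H:6
  (− 2 ring H displaced by substituents)
  + OCH3 → C:1 H:3 O:1
  + OH → O:1 H:1
Element totals:
  C: 7
  H: 8
  O: 2
Molecular formula: C7H8O2.
DoU = (2C + 2 + N − H − X) / 2 = (2·7 + 2 + 0 − 8 − 0) / 2 = 4.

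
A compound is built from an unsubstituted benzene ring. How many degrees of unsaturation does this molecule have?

4

Atom tally by fragment:
  benzene ring core → C:6 H:6
Element totals:
  C: 6
  H: 6
Molecular formula: C6H6.
DoU = (2C + 2 + N − H − X) / 2 = (2·6 + 2 + 0 − 6 − 0) / 2 = 4.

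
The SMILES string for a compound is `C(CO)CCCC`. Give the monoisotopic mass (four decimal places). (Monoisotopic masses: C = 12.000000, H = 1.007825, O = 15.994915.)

102.1045

Atom tally by fragment:
  HOCH2CH2 → C:2 H:5 O:1
  CH2 → C:1 H:2
  CH2 → C:1 H:2
  CH2 → C:1 H:2
  CH3 → C:1 H:3
Element totals:
  C: 6
  H: 14
  O: 1
Molecular formula: C6H14O.
  M = 6(12.0) + 14(1.007825) + 15.994915
    = 72.000000 + 14.109550 + 15.994915 = 102.104465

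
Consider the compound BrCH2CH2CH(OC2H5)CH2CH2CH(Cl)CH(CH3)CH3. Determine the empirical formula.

Atom tally by fragment:
  BrCH2 → C:1 H:2 Br:1
  CH2 → C:1 H:2
  CH(OC2H5) → C:3 H:6 O:1
  CH2 → C:1 H:2
  CH2 → C:1 H:2
  CH(Cl) → C:1 H:1 Cl:1
  CH(CH3) → C:2 H:4
  CH3 → C:1 H:3
Element totals:
  C: 11
  H: 22
  Br: 1
  Cl: 1
  O: 1
Molecular formula: C11H22BrClO.
gcd of subscripts (1, 11, 1, 22, 1) = 1, so the empirical formula equals the molecular formula.

C11H22BrClO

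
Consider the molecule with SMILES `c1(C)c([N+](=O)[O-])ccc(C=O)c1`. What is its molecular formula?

Atom tally by fragment:
  benzene ring core → C:6 H:6
  (− 3 ring H displaced by substituents)
  + CH3 → C:1 H:3
  + NO2 → N:1 O:2
  + CHO → C:1 H:1 O:1
Element totals:
  C: 8
  H: 7
  N: 1
  O: 3

C8H7NO3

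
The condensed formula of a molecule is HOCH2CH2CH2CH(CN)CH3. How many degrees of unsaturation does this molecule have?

Element totals:
  C: 6
  H: 11
  N: 1
  O: 1
Molecular formula: C6H11NO.
DoU = (2C + 2 + N − H − X) / 2 = (2·6 + 2 + 1 − 11 − 0) / 2 = 2.

2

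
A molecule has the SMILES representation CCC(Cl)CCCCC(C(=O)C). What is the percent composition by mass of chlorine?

18.59%

Atom tally by fragment:
  CH3 → C:1 H:3
  CH2 → C:1 H:2
  CH(Cl) → C:1 H:1 Cl:1
  CH2 → C:1 H:2
  CH2 → C:1 H:2
  CH2 → C:1 H:2
  CH2 → C:1 H:2
  CH2COCH3 → C:3 H:5 O:1
Element totals:
  C: 10
  H: 19
  Cl: 1
  O: 1
Molecular formula: C10H19ClO.
Molar mass = 190.711 g/mol.
Mass from Cl: 1 × 35.45 = 35.450 g/mol.
%Cl = 35.450 / 190.711 × 100 = 18.59%.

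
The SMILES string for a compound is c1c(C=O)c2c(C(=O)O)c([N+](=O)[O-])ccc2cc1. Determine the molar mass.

Atom tally by fragment:
  naphthalene ring system core → C:10 H:8
  (− 3 ring H displaced by substituents)
  + CHO → C:1 H:1 O:1
  + COOH → C:1 H:1 O:2
  + NO2 → N:1 O:2
Element totals:
  C: 12
  H: 7
  N: 1
  O: 5
Molecular formula: C12H7NO5.
  M = 12(12.011) + 7(1.008) + 14.007 + 5(15.999)
    = 144.132 + 7.056 + 14.007 + 79.995 = 245.190

245.19 g/mol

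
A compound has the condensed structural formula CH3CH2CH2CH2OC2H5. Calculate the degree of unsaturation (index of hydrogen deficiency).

0

Element totals:
  C: 6
  H: 14
  O: 1
Molecular formula: C6H14O.
DoU = (2C + 2 + N − H − X) / 2 = (2·6 + 2 + 0 − 14 − 0) / 2 = 0.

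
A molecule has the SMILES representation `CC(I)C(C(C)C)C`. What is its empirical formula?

C7H15I

Atom tally by fragment:
  CH3 → C:1 H:3
  CH(I) → C:1 H:1 I:1
  CH(CH(CH3)2) → C:4 H:8
  CH3 → C:1 H:3
Element totals:
  C: 7
  H: 15
  I: 1
Molecular formula: C7H15I.
gcd of subscripts (7, 15, 1) = 1, so the empirical formula equals the molecular formula.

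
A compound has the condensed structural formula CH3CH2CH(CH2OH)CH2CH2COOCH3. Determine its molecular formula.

Atom tally by fragment:
  CH3 → C:1 H:3
  CH2 → C:1 H:2
  CH(CH2OH) → C:2 H:4 O:1
  CH2 → C:1 H:2
  CH2COOCH3 → C:3 H:5 O:2
Element totals:
  C: 8
  H: 16
  O: 3

C8H16O3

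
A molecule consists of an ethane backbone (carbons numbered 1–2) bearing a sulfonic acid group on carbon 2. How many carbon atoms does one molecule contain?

Atom tally by fragment:
  CH3 → C:1 H:3
  CH2SO3H → C:1 H:3 S:1 O:3
Element totals:
  C: 2
  H: 6
  O: 3
  S: 1

2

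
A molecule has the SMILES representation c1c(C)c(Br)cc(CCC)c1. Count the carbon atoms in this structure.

Atom tally by fragment:
  benzene ring core → C:6 H:6
  (− 3 ring H displaced by substituents)
  + CH3 → C:1 H:3
  + Br → Br:1
  + CH2CH2CH3 → C:3 H:7
Element totals:
  C: 10
  H: 13
  Br: 1

10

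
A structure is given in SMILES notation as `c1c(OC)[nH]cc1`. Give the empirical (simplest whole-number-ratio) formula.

C5H7NO

Atom tally by fragment:
  pyrrole ring core → C:4 H:5 N:1
  (− 1 ring H displaced by substituents)
  + OCH3 → C:1 H:3 O:1
Element totals:
  C: 5
  H: 7
  N: 1
  O: 1
Molecular formula: C5H7NO.
gcd of subscripts (5, 7, 1, 1) = 1, so the empirical formula equals the molecular formula.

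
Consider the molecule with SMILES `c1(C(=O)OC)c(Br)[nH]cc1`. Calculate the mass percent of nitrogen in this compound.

Atom tally by fragment:
  pyrrole ring core → C:4 H:5 N:1
  (− 2 ring H displaced by substituents)
  + COOCH3 → C:2 H:3 O:2
  + Br → Br:1
Element totals:
  C: 6
  H: 6
  Br: 1
  N: 1
  O: 2
Molecular formula: C6H6BrNO2.
Molar mass = 204.023 g/mol.
Mass from N: 1 × 14.007 = 14.007 g/mol.
%N = 14.007 / 204.023 × 100 = 6.87%.

6.87%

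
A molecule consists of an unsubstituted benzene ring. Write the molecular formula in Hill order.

C6H6

Atom tally by fragment:
  benzene ring core → C:6 H:6
Element totals:
  C: 6
  H: 6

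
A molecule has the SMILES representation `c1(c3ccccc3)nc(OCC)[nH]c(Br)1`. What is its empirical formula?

C11H11BrN2O

Atom tally by fragment:
  imidazole ring core → C:3 H:4 N:2
  (− 3 ring H displaced by substituents)
  + C6H5 → C:6 H:5
  + OC2H5 → C:2 H:5 O:1
  + Br → Br:1
Element totals:
  C: 11
  H: 11
  Br: 1
  N: 2
  O: 1
Molecular formula: C11H11BrN2O.
gcd of subscripts (1, 11, 11, 2, 1) = 1, so the empirical formula equals the molecular formula.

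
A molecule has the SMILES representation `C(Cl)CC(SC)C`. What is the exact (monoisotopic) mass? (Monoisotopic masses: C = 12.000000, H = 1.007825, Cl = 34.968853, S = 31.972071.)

138.0270

Atom tally by fragment:
  ClCH2 → C:1 H:2 Cl:1
  CH2 → C:1 H:2
  CH(SCH3) → C:2 H:4 S:1
  CH3 → C:1 H:3
Element totals:
  C: 5
  H: 11
  Cl: 1
  S: 1
Molecular formula: C5H11ClS.
  M = 5(12.0) + 11(1.007825) + 34.968853 + 31.972071
    = 60.000000 + 11.086075 + 34.968853 + 31.972071 = 138.026999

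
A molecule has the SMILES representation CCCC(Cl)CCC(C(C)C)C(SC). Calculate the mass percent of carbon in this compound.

Atom tally by fragment:
  CH3 → C:1 H:3
  CH2 → C:1 H:2
  CH2 → C:1 H:2
  CH(Cl) → C:1 H:1 Cl:1
  CH2 → C:1 H:2
  CH2 → C:1 H:2
  CH(CH(CH3)2) → C:4 H:8
  CH2SCH3 → C:2 H:5 S:1
Element totals:
  C: 12
  H: 25
  Cl: 1
  S: 1
Molecular formula: C12H25ClS.
Molar mass = 236.842 g/mol.
Mass from C: 12 × 12.011 = 144.132 g/mol.
%C = 144.132 / 236.842 × 100 = 60.86%.

60.86%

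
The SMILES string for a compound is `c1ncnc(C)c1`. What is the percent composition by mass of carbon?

63.81%

Atom tally by fragment:
  pyrimidine ring core → C:4 H:4 N:2
  (− 1 ring H displaced by substituents)
  + CH3 → C:1 H:3
Element totals:
  C: 5
  H: 6
  N: 2
Molecular formula: C5H6N2.
Molar mass = 94.117 g/mol.
Mass from C: 5 × 12.011 = 60.055 g/mol.
%C = 60.055 / 94.117 × 100 = 63.81%.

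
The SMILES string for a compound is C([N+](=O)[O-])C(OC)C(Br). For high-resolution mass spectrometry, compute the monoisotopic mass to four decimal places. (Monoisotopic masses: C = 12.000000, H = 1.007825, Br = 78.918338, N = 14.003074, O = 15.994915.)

Atom tally by fragment:
  O2NCH2 → C:1 H:2 N:1 O:2
  CH(OCH3) → C:2 H:4 O:1
  CH2Br → C:1 H:2 Br:1
Element totals:
  C: 4
  H: 8
  Br: 1
  N: 1
  O: 3
Molecular formula: C4H8BrNO3.
  M = 4(12.0) + 8(1.007825) + 78.918338 + 14.003074 + 3(15.994915)
    = 48.000000 + 8.062600 + 78.918338 + 14.003074 + 47.984745 = 196.968757

196.9688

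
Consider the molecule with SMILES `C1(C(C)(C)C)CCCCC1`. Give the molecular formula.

Atom tally by fragment:
  cyclohexane ring core → C:6 H:12
  (− 1 ring H displaced by substituents)
  + C(CH3)3 → C:4 H:9
Element totals:
  C: 10
  H: 20

C10H20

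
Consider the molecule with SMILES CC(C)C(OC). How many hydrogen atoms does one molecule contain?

12

Atom tally by fragment:
  CH3 → C:1 H:3
  CH(CH3) → C:2 H:4
  CH2OCH3 → C:2 H:5 O:1
Element totals:
  C: 5
  H: 12
  O: 1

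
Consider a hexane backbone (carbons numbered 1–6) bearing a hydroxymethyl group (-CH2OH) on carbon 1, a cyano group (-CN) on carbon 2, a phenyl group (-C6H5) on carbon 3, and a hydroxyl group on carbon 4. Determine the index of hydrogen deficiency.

Atom tally by fragment:
  HOCH2CH2 → C:2 H:5 O:1
  CH(CN) → C:2 H:1 N:1
  CH(C6H5) → C:7 H:6
  CH(OH) → C:1 H:2 O:1
  CH2 → C:1 H:2
  CH3 → C:1 H:3
Element totals:
  C: 14
  H: 19
  N: 1
  O: 2
Molecular formula: C14H19NO2.
DoU = (2C + 2 + N − H − X) / 2 = (2·14 + 2 + 1 − 19 − 0) / 2 = 6.

6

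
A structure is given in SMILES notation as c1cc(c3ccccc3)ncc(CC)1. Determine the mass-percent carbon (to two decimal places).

85.21%

Atom tally by fragment:
  pyridine ring core → C:5 H:5 N:1
  (− 2 ring H displaced by substituents)
  + C6H5 → C:6 H:5
  + C2H5 → C:2 H:5
Element totals:
  C: 13
  H: 13
  N: 1
Molecular formula: C13H13N.
Molar mass = 183.254 g/mol.
Mass from C: 13 × 12.011 = 156.143 g/mol.
%C = 156.143 / 183.254 × 100 = 85.21%.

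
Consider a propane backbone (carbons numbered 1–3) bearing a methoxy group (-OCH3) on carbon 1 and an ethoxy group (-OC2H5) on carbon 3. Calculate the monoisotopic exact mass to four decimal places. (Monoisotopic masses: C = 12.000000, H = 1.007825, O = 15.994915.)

Atom tally by fragment:
  CH3OCH2 → C:2 H:5 O:1
  CH2 → C:1 H:2
  CH2OC2H5 → C:3 H:7 O:1
Element totals:
  C: 6
  H: 14
  O: 2
Molecular formula: C6H14O2.
  M = 6(12.0) + 14(1.007825) + 2(15.994915)
    = 72.000000 + 14.109550 + 31.989830 = 118.099380

118.0994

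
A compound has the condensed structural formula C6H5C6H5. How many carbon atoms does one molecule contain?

12

Element totals:
  C: 12
  H: 10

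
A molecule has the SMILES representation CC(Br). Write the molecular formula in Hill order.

C2H5Br

Atom tally by fragment:
  CH3 → C:1 H:3
  CH2Br → C:1 H:2 Br:1
Element totals:
  C: 2
  H: 5
  Br: 1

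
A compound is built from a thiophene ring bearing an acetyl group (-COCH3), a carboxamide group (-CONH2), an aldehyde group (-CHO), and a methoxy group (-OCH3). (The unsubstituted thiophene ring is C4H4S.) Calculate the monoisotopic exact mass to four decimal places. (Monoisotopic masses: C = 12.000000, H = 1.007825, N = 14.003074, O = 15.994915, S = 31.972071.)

227.0252

Atom tally by fragment:
  thiophene ring core → C:4 H:4 S:1
  (− 4 ring H displaced by substituents)
  + COCH3 → C:2 H:3 O:1
  + CONH2 → C:1 H:2 O:1 N:1
  + CHO → C:1 H:1 O:1
  + OCH3 → C:1 H:3 O:1
Element totals:
  C: 9
  H: 9
  N: 1
  O: 4
  S: 1
Molecular formula: C9H9NO4S.
  M = 9(12.0) + 9(1.007825) + 14.003074 + 4(15.994915) + 31.972071
    = 108.000000 + 9.070425 + 14.003074 + 63.979660 + 31.972071 = 227.025230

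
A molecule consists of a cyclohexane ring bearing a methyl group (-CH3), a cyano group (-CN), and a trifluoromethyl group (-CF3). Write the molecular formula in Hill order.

C9H12F3N

Atom tally by fragment:
  cyclohexane ring core → C:6 H:12
  (− 3 ring H displaced by substituents)
  + CH3 → C:1 H:3
  + CN → C:1 N:1
  + CF3 → C:1 F:3
Element totals:
  C: 9
  H: 12
  F: 3
  N: 1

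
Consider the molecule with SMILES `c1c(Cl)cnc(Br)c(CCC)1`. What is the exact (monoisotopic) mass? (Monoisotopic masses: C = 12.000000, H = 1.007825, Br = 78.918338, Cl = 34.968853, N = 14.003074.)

232.9607

Atom tally by fragment:
  pyridine ring core → C:5 H:5 N:1
  (− 3 ring H displaced by substituents)
  + Cl → Cl:1
  + Br → Br:1
  + CH2CH2CH3 → C:3 H:7
Element totals:
  C: 8
  H: 9
  Br: 1
  Cl: 1
  N: 1
Molecular formula: C8H9BrClN.
  M = 8(12.0) + 9(1.007825) + 78.918338 + 34.968853 + 14.003074
    = 96.000000 + 9.070425 + 78.918338 + 34.968853 + 14.003074 = 232.960690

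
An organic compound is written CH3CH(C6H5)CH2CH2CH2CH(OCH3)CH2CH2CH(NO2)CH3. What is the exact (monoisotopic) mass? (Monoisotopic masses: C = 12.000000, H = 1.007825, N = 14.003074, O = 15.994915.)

Element totals:
  C: 17
  H: 27
  N: 1
  O: 3
Molecular formula: C17H27NO3.
  M = 17(12.0) + 27(1.007825) + 14.003074 + 3(15.994915)
    = 204.000000 + 27.211275 + 14.003074 + 47.984745 = 293.199094

293.1991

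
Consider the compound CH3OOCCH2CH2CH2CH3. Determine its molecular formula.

Atom tally by fragment:
  CH3OOCCH2 → C:3 H:5 O:2
  CH2 → C:1 H:2
  CH2 → C:1 H:2
  CH3 → C:1 H:3
Element totals:
  C: 6
  H: 12
  O: 2

C6H12O2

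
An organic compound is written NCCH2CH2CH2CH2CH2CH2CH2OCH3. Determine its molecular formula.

C9H17NO

Atom tally by fragment:
  NCCH2 → C:2 H:2 N:1
  CH2 → C:1 H:2
  CH2 → C:1 H:2
  CH2 → C:1 H:2
  CH2 → C:1 H:2
  CH2 → C:1 H:2
  CH2OCH3 → C:2 H:5 O:1
Element totals:
  C: 9
  H: 17
  N: 1
  O: 1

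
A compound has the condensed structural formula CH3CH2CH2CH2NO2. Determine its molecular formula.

C4H9NO2

Atom tally by fragment:
  CH3 → C:1 H:3
  CH2 → C:1 H:2
  CH2 → C:1 H:2
  CH2NO2 → C:1 H:2 N:1 O:2
Element totals:
  C: 4
  H: 9
  N: 1
  O: 2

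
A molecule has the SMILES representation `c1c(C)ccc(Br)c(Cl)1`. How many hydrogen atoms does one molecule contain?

Atom tally by fragment:
  benzene ring core → C:6 H:6
  (− 3 ring H displaced by substituents)
  + CH3 → C:1 H:3
  + Br → Br:1
  + Cl → Cl:1
Element totals:
  C: 7
  H: 6
  Br: 1
  Cl: 1

6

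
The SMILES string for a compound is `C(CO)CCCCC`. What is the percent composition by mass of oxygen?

Atom tally by fragment:
  HOCH2CH2 → C:2 H:5 O:1
  CH2 → C:1 H:2
  CH2 → C:1 H:2
  CH2 → C:1 H:2
  CH2 → C:1 H:2
  CH3 → C:1 H:3
Element totals:
  C: 7
  H: 16
  O: 1
Molecular formula: C7H16O.
Molar mass = 116.204 g/mol.
Mass from O: 1 × 15.999 = 15.999 g/mol.
%O = 15.999 / 116.204 × 100 = 13.77%.

13.77%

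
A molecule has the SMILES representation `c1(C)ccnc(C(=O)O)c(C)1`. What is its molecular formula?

C8H9NO2

Atom tally by fragment:
  pyridine ring core → C:5 H:5 N:1
  (− 3 ring H displaced by substituents)
  + CH3 → C:1 H:3
  + COOH → C:1 H:1 O:2
  + CH3 → C:1 H:3
Element totals:
  C: 8
  H: 9
  N: 1
  O: 2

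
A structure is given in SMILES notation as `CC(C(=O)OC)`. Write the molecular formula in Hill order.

Atom tally by fragment:
  CH3 → C:1 H:3
  CH2COOCH3 → C:3 H:5 O:2
Element totals:
  C: 4
  H: 8
  O: 2

C4H8O2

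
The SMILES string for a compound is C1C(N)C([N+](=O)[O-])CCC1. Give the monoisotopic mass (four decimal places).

Atom tally by fragment:
  cyclohexane ring core → C:6 H:12
  (− 2 ring H displaced by substituents)
  + NH2 → N:1 H:2
  + NO2 → N:1 O:2
Element totals:
  C: 6
  H: 12
  N: 2
  O: 2
Molecular formula: C6H12N2O2.
  M = 6(12.0) + 12(1.007825) + 2(14.003074) + 2(15.994915)
    = 72.000000 + 12.093900 + 28.006148 + 31.989830 = 144.089878

144.0899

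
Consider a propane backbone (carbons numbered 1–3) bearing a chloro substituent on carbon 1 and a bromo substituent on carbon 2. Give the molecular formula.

Atom tally by fragment:
  ClCH2 → C:1 H:2 Cl:1
  CH(Br) → C:1 H:1 Br:1
  CH3 → C:1 H:3
Element totals:
  C: 3
  H: 6
  Br: 1
  Cl: 1

C3H6BrCl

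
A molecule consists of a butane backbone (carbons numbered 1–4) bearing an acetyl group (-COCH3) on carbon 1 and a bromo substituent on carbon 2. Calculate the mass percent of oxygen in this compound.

Atom tally by fragment:
  CH3COCH2 → C:3 H:5 O:1
  CH(Br) → C:1 H:1 Br:1
  CH2 → C:1 H:2
  CH3 → C:1 H:3
Element totals:
  C: 6
  H: 11
  Br: 1
  O: 1
Molecular formula: C6H11BrO.
Molar mass = 179.057 g/mol.
Mass from O: 1 × 15.999 = 15.999 g/mol.
%O = 15.999 / 179.057 × 100 = 8.94%.

8.94%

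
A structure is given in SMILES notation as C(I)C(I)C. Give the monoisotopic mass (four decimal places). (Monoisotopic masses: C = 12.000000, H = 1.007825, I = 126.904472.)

Atom tally by fragment:
  ICH2 → C:1 H:2 I:1
  CH(I) → C:1 H:1 I:1
  CH3 → C:1 H:3
Element totals:
  C: 3
  H: 6
  I: 2
Molecular formula: C3H6I2.
  M = 3(12.0) + 6(1.007825) + 2(126.904472)
    = 36.000000 + 6.046950 + 253.808944 = 295.855894

295.8559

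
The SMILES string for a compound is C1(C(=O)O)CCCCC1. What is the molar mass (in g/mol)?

128.17 g/mol

Atom tally by fragment:
  cyclohexane ring core → C:6 H:12
  (− 1 ring H displaced by substituents)
  + COOH → C:1 H:1 O:2
Element totals:
  C: 7
  H: 12
  O: 2
Molecular formula: C7H12O2.
  M = 7(12.011) + 12(1.008) + 2(15.999)
    = 84.077 + 12.096 + 31.998 = 128.171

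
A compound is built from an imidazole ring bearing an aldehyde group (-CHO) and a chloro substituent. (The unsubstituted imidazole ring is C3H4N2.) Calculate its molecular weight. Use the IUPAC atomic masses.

Atom tally by fragment:
  imidazole ring core → C:3 H:4 N:2
  (− 2 ring H displaced by substituents)
  + CHO → C:1 H:1 O:1
  + Cl → Cl:1
Element totals:
  C: 4
  H: 3
  Cl: 1
  N: 2
  O: 1
Molecular formula: C4H3ClN2O.
  M = 4(12.011) + 3(1.008) + 35.45 + 2(14.007) + 15.999
    = 48.044 + 3.024 + 35.450 + 28.014 + 15.999 = 130.531

130.53 g/mol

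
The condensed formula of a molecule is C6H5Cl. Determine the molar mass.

Element totals:
  C: 6
  H: 5
  Cl: 1
Molecular formula: C6H5Cl.
  M = 6(12.011) + 5(1.008) + 35.45
    = 72.066 + 5.040 + 35.450 = 112.556

112.56 g/mol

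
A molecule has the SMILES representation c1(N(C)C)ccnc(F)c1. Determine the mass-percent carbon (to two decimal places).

59.99%

Atom tally by fragment:
  pyridine ring core → C:5 H:5 N:1
  (− 2 ring H displaced by substituents)
  + N(CH3)2 → N:1 C:2 H:6
  + F → F:1
Element totals:
  C: 7
  H: 9
  F: 1
  N: 2
Molecular formula: C7H9FN2.
Molar mass = 140.161 g/mol.
Mass from C: 7 × 12.011 = 84.077 g/mol.
%C = 84.077 / 140.161 × 100 = 59.99%.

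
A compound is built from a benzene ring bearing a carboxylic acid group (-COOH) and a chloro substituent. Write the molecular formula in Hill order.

Atom tally by fragment:
  benzene ring core → C:6 H:6
  (− 2 ring H displaced by substituents)
  + COOH → C:1 H:1 O:2
  + Cl → Cl:1
Element totals:
  C: 7
  H: 5
  Cl: 1
  O: 2

C7H5ClO2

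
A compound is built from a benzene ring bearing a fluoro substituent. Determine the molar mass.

96.10 g/mol

Atom tally by fragment:
  benzene ring core → C:6 H:6
  (− 1 ring H displaced by substituents)
  + F → F:1
Element totals:
  C: 6
  H: 5
  F: 1
Molecular formula: C6H5F.
  M = 6(12.011) + 5(1.008) + 18.998
    = 72.066 + 5.040 + 18.998 = 96.104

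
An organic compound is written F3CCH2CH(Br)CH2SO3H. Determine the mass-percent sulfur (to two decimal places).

Atom tally by fragment:
  F3CCH2 → C:2 H:2 F:3
  CH(Br) → C:1 H:1 Br:1
  CH2SO3H → C:1 H:3 S:1 O:3
Element totals:
  C: 4
  H: 6
  Br: 1
  F: 3
  O: 3
  S: 1
Molecular formula: C4H6BrF3O3S.
Molar mass = 271.047 g/mol.
Mass from S: 1 × 32.06 = 32.060 g/mol.
%S = 32.060 / 271.047 × 100 = 11.83%.

11.83%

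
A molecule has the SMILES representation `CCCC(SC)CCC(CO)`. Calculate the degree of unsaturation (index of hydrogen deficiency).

0

Atom tally by fragment:
  CH3 → C:1 H:3
  CH2 → C:1 H:2
  CH2 → C:1 H:2
  CH(SCH3) → C:2 H:4 S:1
  CH2 → C:1 H:2
  CH2 → C:1 H:2
  CH2CH2OH → C:2 H:5 O:1
Element totals:
  C: 9
  H: 20
  O: 1
  S: 1
Molecular formula: C9H20OS.
DoU = (2C + 2 + N − H − X) / 2 = (2·9 + 2 + 0 − 20 − 0) / 2 = 0.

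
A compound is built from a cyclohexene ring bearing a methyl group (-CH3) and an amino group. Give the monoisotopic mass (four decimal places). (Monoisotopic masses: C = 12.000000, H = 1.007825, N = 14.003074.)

111.1048

Atom tally by fragment:
  cyclohexene ring core → C:6 H:10
  (− 2 ring H displaced by substituents)
  + CH3 → C:1 H:3
  + NH2 → N:1 H:2
Element totals:
  C: 7
  H: 13
  N: 1
Molecular formula: C7H13N.
  M = 7(12.0) + 13(1.007825) + 14.003074
    = 84.000000 + 13.101725 + 14.003074 = 111.104799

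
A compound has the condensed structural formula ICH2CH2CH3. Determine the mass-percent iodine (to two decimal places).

Element totals:
  C: 3
  H: 7
  I: 1
Molecular formula: C3H7I.
Molar mass = 169.993 g/mol.
Mass from I: 1 × 126.904 = 126.904 g/mol.
%I = 126.904 / 169.993 × 100 = 74.65%.

74.65%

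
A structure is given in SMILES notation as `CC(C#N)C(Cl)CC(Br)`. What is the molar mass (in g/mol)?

210.50 g/mol

Atom tally by fragment:
  CH3 → C:1 H:3
  CH(CN) → C:2 H:1 N:1
  CH(Cl) → C:1 H:1 Cl:1
  CH2 → C:1 H:2
  CH2Br → C:1 H:2 Br:1
Element totals:
  C: 6
  H: 9
  Br: 1
  Cl: 1
  N: 1
Molecular formula: C6H9BrClN.
  M = 6(12.011) + 9(1.008) + 79.904 + 35.45 + 14.007
    = 72.066 + 9.072 + 79.904 + 35.450 + 14.007 = 210.499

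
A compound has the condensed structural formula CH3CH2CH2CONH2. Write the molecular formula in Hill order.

Atom tally by fragment:
  CH3 → C:1 H:3
  CH2 → C:1 H:2
  CH2CONH2 → C:2 H:4 O:1 N:1
Element totals:
  C: 4
  H: 9
  N: 1
  O: 1

C4H9NO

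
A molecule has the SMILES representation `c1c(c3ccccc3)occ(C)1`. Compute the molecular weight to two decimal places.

Atom tally by fragment:
  furan ring core → C:4 H:4 O:1
  (− 2 ring H displaced by substituents)
  + C6H5 → C:6 H:5
  + CH3 → C:1 H:3
Element totals:
  C: 11
  H: 10
  O: 1
Molecular formula: C11H10O.
  M = 11(12.011) + 10(1.008) + 15.999
    = 132.121 + 10.080 + 15.999 = 158.200

158.20 g/mol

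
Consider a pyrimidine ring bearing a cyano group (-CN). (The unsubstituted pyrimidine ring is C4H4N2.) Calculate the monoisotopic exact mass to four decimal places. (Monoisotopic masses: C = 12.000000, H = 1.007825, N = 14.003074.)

Atom tally by fragment:
  pyrimidine ring core → C:4 H:4 N:2
  (− 1 ring H displaced by substituents)
  + CN → C:1 N:1
Element totals:
  C: 5
  H: 3
  N: 3
Molecular formula: C5H3N3.
  M = 5(12.0) + 3(1.007825) + 3(14.003074)
    = 60.000000 + 3.023475 + 42.009222 = 105.032697

105.0327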